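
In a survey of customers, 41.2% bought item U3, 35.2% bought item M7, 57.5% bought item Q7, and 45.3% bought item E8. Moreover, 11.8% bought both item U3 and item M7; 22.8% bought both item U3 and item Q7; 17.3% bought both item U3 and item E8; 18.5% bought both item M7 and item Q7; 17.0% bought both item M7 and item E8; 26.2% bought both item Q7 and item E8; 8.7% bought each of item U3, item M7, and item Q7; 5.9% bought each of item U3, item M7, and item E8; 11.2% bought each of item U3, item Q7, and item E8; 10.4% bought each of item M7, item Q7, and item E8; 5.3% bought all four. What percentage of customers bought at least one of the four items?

By inclusion-exclusion,
P(at least one) = 41.2 + 35.2 + 57.5 + 45.3 − 11.8 − 22.8 − 17.3 − 18.5 − 17.0 − 26.2 + 8.7 + 5.9 + 11.2 + 10.4 − 5.3 = 96.5%

96.5%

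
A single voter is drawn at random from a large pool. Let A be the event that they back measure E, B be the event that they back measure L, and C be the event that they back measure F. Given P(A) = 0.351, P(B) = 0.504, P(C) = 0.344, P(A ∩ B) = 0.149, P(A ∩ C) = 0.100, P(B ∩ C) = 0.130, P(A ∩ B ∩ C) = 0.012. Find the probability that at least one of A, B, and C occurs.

0.832

P(A ∪ B ∪ C) = 0.351 + 0.504 + 0.344 − 0.149 − 0.100 − 0.130 + 0.012 = 0.832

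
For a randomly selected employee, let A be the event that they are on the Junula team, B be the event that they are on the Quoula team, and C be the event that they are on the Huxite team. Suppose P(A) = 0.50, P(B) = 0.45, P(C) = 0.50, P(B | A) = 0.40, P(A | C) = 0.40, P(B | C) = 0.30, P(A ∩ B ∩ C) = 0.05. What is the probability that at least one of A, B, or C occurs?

0.95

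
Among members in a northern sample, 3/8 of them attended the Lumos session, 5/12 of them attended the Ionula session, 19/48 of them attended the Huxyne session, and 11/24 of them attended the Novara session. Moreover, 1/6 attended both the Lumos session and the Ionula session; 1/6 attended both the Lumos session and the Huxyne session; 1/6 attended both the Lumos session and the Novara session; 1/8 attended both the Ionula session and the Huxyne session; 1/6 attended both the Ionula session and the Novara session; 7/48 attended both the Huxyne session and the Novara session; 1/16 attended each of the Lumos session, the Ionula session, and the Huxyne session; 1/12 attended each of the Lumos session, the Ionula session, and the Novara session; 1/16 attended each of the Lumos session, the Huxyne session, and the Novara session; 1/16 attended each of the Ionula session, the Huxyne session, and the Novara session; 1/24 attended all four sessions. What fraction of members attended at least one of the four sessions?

15/16

By inclusion–exclusion:
P(at least one) = 3/8 + 5/12 + 19/48 + 11/24 − 1/6 − 1/6 − 1/6 − 1/8 − 1/6 − 7/48 + 1/16 + 1/12 + 1/16 + 1/16 − 1/24 = 15/16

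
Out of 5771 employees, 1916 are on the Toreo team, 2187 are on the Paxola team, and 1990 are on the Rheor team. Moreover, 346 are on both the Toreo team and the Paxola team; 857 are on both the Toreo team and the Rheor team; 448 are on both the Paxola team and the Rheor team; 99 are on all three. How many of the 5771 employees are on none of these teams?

1230

N(≥1) = 1916 + 2187 + 1990 − 346 − 857 − 448 + 99 = 4541
None: 5771 − 4541 = 1230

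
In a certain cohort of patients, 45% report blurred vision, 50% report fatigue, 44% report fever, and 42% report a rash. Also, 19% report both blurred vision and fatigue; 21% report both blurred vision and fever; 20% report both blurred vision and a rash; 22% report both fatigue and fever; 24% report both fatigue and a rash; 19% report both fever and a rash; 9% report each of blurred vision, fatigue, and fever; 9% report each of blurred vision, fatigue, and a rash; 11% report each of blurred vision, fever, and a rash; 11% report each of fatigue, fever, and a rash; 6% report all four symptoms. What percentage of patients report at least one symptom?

90%

Using inclusion–exclusion:
P(≥1) = 45 + 50 + 44 + 42 − 19 − 21 − 20 − 22 − 24 − 19 + 9 + 9 + 11 + 11 − 6 = 90%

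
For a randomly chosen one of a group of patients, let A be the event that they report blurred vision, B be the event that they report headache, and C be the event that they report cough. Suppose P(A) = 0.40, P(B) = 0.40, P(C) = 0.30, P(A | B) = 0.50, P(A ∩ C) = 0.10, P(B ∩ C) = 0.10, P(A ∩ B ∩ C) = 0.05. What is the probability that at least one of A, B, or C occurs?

0.75

P(A ∩ B) = P(B)·P(A|B) = 0.40 × 0.50 = 0.20
By inclusion-exclusion,
P(A ∪ B ∪ C) = 0.40 + 0.40 + 0.30 − 0.20 − 0.10 − 0.10 + 0.05 = 0.75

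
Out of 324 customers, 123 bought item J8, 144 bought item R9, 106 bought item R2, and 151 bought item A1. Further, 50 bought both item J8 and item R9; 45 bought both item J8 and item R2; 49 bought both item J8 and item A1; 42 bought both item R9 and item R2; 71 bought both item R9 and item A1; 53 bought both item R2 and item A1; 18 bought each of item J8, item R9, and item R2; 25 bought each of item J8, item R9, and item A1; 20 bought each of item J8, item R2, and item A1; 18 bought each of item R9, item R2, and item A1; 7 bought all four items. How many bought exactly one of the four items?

|exactly one| = 123 + 144 + 106 + 151 − 2·50 − 2·45 − 2·49 − 2·42 − 2·71 − 2·53 + 3·18 + 3·25 + 3·20 + 3·18 − 4·7 = 119

119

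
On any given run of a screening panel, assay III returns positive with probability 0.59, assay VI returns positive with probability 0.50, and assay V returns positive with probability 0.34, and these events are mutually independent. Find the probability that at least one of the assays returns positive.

P(none) = (1 − 0.59) × (1 − 0.50) × (1 − 0.34) = 0.41 × 0.50 × 0.66 = 0.1353
P(at least one) = 1 − 0.1353 = 0.8647

0.8647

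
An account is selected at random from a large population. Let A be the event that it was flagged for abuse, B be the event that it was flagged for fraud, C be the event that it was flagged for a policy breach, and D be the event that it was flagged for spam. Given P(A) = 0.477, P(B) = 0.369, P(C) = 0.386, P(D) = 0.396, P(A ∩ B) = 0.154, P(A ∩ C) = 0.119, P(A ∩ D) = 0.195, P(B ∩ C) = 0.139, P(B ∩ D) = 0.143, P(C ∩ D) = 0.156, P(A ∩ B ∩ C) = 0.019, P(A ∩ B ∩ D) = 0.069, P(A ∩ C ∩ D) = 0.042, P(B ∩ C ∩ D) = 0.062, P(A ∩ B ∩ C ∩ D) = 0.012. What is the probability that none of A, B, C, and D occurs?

P(A ∪ B ∪ C ∪ D) = 0.477 + 0.369 + 0.386 + 0.396 − 0.154 − 0.119 − 0.195 − 0.139 − 0.143 − 0.156 + 0.019 + 0.069 + 0.042 + 0.062 − 0.012 = 0.902
P(none) = 1 − 0.902 = 0.098

0.098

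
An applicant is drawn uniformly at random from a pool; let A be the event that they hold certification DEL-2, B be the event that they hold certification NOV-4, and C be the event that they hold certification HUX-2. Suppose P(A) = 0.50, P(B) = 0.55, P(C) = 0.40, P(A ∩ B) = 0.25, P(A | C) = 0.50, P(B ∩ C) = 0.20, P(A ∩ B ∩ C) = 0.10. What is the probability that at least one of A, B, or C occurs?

P(A ∩ C) = P(C)·P(A|C) = 0.40 × 0.50 = 0.20
By inclusion-exclusion,
P(A ∪ B ∪ C) = 0.50 + 0.55 + 0.40 − 0.25 − 0.20 − 0.20 + 0.10 = 0.90

0.90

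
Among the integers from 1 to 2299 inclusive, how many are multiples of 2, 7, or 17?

By inclusion-exclusion,
1149 + 328 + 135 − 164 − 67 − 19 + 9 = 1371

1371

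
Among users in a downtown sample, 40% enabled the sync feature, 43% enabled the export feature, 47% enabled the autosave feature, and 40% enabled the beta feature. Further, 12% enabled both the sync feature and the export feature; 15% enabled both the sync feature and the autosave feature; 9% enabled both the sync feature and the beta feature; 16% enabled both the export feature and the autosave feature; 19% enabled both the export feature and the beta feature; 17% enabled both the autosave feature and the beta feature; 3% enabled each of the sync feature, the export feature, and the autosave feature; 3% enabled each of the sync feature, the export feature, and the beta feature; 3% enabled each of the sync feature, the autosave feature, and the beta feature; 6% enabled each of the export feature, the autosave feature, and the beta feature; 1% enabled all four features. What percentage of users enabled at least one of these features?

96%

Using inclusion–exclusion:
P(≥1) = 40 + 43 + 47 + 40 − 12 − 15 − 9 − 16 − 19 − 17 + 3 + 3 + 3 + 6 − 1 = 96%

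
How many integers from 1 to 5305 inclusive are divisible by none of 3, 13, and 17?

3073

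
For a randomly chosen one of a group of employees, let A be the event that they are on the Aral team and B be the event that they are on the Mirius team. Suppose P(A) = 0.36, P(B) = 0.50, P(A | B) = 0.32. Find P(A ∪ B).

0.70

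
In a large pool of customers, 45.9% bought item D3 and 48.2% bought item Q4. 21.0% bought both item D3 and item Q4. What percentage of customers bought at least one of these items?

73.1%

P(at least one) = 45.9 + 48.2 − 21.0 = 73.1%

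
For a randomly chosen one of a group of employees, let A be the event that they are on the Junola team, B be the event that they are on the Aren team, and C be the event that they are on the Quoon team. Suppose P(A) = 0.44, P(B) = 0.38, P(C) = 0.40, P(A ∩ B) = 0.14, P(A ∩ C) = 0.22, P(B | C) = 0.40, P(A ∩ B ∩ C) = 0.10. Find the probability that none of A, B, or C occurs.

0.20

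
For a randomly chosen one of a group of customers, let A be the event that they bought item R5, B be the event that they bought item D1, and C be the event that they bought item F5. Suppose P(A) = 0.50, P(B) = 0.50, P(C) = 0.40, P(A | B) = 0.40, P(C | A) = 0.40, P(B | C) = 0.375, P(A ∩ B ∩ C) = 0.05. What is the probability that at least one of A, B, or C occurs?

0.90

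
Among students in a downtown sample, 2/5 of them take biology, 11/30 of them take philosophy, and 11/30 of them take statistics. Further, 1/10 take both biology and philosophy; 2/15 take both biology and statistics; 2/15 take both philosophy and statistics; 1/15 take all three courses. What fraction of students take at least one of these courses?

5/6

Apply inclusion-exclusion:
P(union) = 2/5 + 11/30 + 11/30 − 1/10 − 2/15 − 2/15 + 1/15 = 5/6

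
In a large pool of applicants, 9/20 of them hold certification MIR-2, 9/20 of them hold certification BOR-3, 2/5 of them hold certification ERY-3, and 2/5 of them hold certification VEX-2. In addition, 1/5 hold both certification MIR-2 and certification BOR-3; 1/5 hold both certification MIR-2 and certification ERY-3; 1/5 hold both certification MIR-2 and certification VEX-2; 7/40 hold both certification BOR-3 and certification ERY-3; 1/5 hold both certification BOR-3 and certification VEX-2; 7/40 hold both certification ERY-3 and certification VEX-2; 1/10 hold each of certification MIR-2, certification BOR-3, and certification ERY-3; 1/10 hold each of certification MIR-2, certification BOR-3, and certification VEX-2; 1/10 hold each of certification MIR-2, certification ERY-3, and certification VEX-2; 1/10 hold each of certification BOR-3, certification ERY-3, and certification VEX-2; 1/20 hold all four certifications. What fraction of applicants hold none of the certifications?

1/10

P(union) = 9/20 + 9/20 + 2/5 + 2/5 − 1/5 − 1/5 − 1/5 − 7/40 − 1/5 − 7/40 + 1/10 + 1/10 + 1/10 + 1/10 − 1/20 = 9/10
P(none) = 1 − 9/10 = 1/10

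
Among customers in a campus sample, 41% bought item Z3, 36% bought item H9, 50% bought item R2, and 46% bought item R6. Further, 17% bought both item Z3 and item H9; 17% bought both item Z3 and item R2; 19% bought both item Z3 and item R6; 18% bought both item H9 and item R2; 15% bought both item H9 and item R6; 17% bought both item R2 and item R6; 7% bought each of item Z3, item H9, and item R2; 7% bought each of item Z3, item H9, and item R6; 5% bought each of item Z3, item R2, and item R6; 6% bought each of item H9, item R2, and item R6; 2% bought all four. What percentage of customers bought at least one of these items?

93%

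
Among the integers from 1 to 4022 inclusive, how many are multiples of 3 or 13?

1546

1340 + 309 − 103 = 1546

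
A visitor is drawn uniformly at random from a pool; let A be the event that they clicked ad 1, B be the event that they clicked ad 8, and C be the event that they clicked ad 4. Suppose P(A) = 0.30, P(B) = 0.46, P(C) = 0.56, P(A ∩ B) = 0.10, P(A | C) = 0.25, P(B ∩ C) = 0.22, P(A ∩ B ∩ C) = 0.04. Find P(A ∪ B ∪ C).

P(A ∩ C) = P(C)·P(A|C) = 0.56 × 0.25 = 0.14
P(A ∪ B ∪ C) = 0.30 + 0.46 + 0.56 − 0.10 − 0.14 − 0.22 + 0.04 = 0.90

0.90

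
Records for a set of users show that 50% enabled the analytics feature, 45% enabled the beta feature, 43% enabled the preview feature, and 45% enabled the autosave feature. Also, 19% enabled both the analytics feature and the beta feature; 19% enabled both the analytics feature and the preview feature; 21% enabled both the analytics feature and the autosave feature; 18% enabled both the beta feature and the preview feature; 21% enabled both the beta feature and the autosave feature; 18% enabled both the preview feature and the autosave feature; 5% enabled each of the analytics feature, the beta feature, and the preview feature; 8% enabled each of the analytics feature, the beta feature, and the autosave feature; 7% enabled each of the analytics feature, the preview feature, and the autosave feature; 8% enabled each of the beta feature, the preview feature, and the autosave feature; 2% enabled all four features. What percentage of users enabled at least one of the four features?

93%

By inclusion-exclusion,
P(union) = 50 + 45 + 43 + 45 − 19 − 19 − 21 − 18 − 21 − 18 + 5 + 8 + 7 + 8 − 2 = 93%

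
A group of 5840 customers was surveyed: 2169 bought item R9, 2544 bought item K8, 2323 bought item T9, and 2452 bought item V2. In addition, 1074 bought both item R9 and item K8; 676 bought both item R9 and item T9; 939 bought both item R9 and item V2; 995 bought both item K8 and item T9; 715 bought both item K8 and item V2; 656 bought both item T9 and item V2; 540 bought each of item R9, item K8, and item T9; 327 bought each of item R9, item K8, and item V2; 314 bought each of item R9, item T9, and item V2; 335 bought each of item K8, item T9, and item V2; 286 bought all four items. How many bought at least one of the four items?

|at least one| = 2169 + 2544 + 2323 + 2452 − 1074 − 676 − 939 − 995 − 715 − 656 + 540 + 327 + 314 + 335 − 286 = 5663

5663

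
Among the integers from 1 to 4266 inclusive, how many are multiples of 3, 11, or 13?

1879

By inclusion-exclusion,
floor(4266/3) + floor(4266/11) + floor(4266/13) − floor(4266/33) − floor(4266/39) − floor(4266/143) + floor(4266/429) = 1422 + 387 + 328 − 129 − 109 − 29 + 9 = 1879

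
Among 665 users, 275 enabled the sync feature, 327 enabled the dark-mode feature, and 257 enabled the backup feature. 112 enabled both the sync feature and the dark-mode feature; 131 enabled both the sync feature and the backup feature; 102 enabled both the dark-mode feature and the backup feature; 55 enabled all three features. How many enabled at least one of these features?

569

By inclusion–exclusion:
|union| = 275 + 327 + 257 − 112 − 131 − 102 + 55 = 569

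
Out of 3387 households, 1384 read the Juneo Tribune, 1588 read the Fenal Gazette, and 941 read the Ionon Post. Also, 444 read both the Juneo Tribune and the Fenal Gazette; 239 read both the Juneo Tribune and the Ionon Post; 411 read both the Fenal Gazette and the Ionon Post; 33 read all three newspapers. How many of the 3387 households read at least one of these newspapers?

2852

By inclusion-exclusion,
|at least one| = 1384 + 1588 + 941 − 444 − 239 − 411 + 33 = 2852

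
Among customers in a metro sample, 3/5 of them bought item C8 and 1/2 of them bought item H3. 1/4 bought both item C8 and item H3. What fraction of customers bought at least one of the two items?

17/20

Using inclusion–exclusion:
P(≥1) = 3/5 + 1/2 − 1/4 = 17/20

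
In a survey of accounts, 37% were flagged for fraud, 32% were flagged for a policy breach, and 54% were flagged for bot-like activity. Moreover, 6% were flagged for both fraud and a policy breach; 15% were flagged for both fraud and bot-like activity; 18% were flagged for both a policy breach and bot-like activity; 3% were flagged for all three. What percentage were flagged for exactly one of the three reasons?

54%

P(exactly one) = 37 + 32 + 54 − 2·6 − 2·15 − 2·18 + 3·3 = 54%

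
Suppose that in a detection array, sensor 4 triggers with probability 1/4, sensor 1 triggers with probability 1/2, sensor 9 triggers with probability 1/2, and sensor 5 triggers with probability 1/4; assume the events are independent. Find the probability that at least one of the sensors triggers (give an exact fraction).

55/64

P(none) = (1 − 1/4) × (1 − 1/2) × (1 − 1/2) × (1 − 1/4) = 3/4 × 1/2 × 1/2 × 3/4 = 9/64
P(at least one) = 1 − 9/64 = 55/64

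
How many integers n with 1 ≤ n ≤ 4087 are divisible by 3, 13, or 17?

Using inclusion–exclusion:
⌊4087/3⌋ + ⌊4087/13⌋ + ⌊4087/17⌋ − ⌊4087/39⌋ − ⌊4087/51⌋ − ⌊4087/221⌋ + ⌊4087/663⌋ = 1362 + 314 + 240 − 104 − 80 − 18 + 6 = 1720

1720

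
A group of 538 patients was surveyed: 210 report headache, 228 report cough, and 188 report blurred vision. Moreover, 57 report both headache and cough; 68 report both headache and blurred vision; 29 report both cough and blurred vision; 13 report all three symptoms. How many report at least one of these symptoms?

485

|union| = 210 + 228 + 188 − 57 − 68 − 29 + 13 = 485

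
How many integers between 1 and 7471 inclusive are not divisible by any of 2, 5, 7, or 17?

Apply inclusion-exclusion:
floor(7471/2) + floor(7471/5) + floor(7471/7) + floor(7471/17) − floor(7471/10) − floor(7471/14) − floor(7471/34) − floor(7471/35) − floor(7471/85) − floor(7471/119) + floor(7471/70) + floor(7471/170) + floor(7471/238) + floor(7471/595) − floor(7471/1190) = 3735 + 1494 + 1067 + 439 − 747 − 533 − 219 − 213 − 87 − 62 + 106 + 43 + 31 + 12 − 6 = 5060
7471 − 5060 = 2411

2411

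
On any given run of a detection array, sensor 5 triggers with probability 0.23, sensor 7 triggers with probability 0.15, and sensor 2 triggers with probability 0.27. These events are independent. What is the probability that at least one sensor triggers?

0.522215

P(none) = (1 − 0.23) × (1 − 0.15) × (1 − 0.27) = 0.77 × 0.85 × 0.73 = 0.477785
P(at least one) = 1 − 0.477785 = 0.522215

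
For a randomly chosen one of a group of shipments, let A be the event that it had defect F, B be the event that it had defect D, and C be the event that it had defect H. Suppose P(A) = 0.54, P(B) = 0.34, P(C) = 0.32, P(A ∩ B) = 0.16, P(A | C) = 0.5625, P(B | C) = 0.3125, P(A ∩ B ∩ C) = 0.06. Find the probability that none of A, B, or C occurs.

P(A ∩ C) = P(C)·P(A|C) = 0.32 × 0.5625 = 0.18
P(B ∩ C) = P(C)·P(B|C) = 0.32 × 0.3125 = 0.10
Inclusion–exclusion gives
P(A ∪ B ∪ C) = 0.54 + 0.34 + 0.32 − 0.16 − 0.18 − 0.10 + 0.06 = 0.82
P(none) = 1 − 0.82 = 0.18

0.18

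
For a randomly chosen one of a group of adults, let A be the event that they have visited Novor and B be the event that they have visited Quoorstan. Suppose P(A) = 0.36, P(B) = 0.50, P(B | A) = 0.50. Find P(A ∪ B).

0.68

P(A ∩ B) = P(A)·P(B|A) = 0.36 × 0.50 = 0.18
P(A ∪ B) = 0.36 + 0.50 − 0.18 = 0.68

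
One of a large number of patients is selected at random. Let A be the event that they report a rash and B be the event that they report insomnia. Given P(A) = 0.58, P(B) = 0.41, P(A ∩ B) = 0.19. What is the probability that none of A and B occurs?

Using inclusion–exclusion:
P(A ∪ B) = 0.58 + 0.41 − 0.19 = 0.80
P(none) = 1 − 0.80 = 0.20

0.20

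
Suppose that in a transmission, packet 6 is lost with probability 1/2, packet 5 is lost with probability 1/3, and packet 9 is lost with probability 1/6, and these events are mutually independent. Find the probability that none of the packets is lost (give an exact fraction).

5/18

P(none) = (1 − 1/2) × (1 − 1/3) × (1 − 1/6) = 1/2 × 2/3 × 5/6 = 5/18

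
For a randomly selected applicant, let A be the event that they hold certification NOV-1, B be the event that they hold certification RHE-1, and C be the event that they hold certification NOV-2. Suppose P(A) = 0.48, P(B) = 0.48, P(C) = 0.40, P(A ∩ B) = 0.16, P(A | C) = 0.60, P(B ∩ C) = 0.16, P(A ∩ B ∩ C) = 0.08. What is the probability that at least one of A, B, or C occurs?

P(A ∩ C) = P(C)·P(A|C) = 0.40 × 0.60 = 0.24
P(A ∪ B ∪ C) = 0.48 + 0.48 + 0.40 − 0.16 − 0.24 − 0.16 + 0.08 = 0.88

0.88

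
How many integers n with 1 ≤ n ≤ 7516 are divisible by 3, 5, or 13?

Inclusion–exclusion gives
⌊7516/3⌋ + ⌊7516/5⌋ + ⌊7516/13⌋ − ⌊7516/15⌋ − ⌊7516/39⌋ − ⌊7516/65⌋ + ⌊7516/195⌋ = 2505 + 1503 + 578 − 501 − 192 − 115 + 38 = 3816

3816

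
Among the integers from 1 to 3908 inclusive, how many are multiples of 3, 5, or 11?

2012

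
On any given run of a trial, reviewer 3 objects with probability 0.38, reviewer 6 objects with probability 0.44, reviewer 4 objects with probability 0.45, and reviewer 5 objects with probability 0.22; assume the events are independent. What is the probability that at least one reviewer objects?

Independence gives P(none) = ∏(1 − pᵢ).
P(none) = (1 − 0.38) × (1 − 0.44) × (1 − 0.45) × (1 − 0.22) = 0.62 × 0.56 × 0.55 × 0.78 = 0.1489488
P(at least one) = 1 − 0.1489488 = 0.8510512

0.8510512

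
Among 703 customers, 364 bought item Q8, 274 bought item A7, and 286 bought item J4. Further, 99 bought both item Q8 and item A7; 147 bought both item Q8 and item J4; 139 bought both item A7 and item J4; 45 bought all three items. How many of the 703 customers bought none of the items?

119

|at least one| = 364 + 274 + 286 − 99 − 147 − 139 + 45 = 584
None: 703 − 584 = 119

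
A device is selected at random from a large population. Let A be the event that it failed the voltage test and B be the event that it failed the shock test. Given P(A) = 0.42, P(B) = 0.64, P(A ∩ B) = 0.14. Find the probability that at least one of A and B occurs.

0.92

P(A ∪ B) = 0.42 + 0.64 − 0.14 = 0.92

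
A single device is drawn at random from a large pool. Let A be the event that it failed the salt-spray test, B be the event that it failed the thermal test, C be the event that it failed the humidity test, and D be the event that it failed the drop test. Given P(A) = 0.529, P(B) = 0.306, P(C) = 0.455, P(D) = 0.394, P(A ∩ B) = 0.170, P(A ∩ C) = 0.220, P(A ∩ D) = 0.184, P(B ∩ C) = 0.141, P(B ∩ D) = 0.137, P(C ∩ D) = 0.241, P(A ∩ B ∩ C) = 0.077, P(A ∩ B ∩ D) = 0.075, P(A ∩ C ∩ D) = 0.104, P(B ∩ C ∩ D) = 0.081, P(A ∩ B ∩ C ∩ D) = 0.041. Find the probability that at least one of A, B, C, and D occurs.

0.887

Using inclusion–exclusion:
P(A ∪ B ∪ C ∪ D) = 0.529 + 0.306 + 0.455 + 0.394 − 0.170 − 0.220 − 0.184 − 0.141 − 0.137 − 0.241 + 0.077 + 0.075 + 0.104 + 0.081 − 0.041 = 0.887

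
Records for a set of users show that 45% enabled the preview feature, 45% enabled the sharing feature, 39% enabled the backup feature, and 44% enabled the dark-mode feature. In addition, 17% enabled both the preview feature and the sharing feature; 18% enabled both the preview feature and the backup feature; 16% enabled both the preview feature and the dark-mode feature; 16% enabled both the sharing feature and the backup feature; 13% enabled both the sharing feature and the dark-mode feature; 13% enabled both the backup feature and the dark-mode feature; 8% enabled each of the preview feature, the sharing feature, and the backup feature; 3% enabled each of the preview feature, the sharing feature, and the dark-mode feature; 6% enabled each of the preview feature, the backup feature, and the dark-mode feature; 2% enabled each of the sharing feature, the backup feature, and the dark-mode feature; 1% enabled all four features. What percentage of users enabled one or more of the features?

98%

By inclusion–exclusion:
P(union) = 45 + 45 + 39 + 44 − 17 − 18 − 16 − 16 − 13 − 13 + 8 + 3 + 6 + 2 − 1 = 98%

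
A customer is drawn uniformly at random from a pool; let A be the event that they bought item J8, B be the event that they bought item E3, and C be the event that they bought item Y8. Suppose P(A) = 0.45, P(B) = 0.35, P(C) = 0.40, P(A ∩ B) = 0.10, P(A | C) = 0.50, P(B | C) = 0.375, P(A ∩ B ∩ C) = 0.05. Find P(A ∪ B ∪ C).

P(A ∩ C) = P(C)·P(A|C) = 0.40 × 0.50 = 0.20
P(B ∩ C) = P(C)·P(B|C) = 0.40 × 0.375 = 0.15
By inclusion-exclusion,
P(A ∪ B ∪ C) = 0.45 + 0.35 + 0.40 − 0.10 − 0.20 − 0.15 + 0.05 = 0.80

0.80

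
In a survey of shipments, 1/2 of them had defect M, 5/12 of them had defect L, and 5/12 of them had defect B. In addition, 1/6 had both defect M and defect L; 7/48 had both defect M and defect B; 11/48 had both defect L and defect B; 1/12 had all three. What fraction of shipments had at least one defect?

7/8

P(≥1) = 1/2 + 5/12 + 5/12 − 1/6 − 7/48 − 11/48 + 1/12 = 7/8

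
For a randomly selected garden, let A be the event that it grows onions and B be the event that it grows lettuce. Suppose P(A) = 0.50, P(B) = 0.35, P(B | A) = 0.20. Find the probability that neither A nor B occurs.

P(A ∩ B) = P(A)·P(B|A) = 0.50 × 0.20 = 0.10
P(A ∪ B) = 0.50 + 0.35 − 0.10 = 0.75
P(none) = 1 − 0.75 = 0.25

0.25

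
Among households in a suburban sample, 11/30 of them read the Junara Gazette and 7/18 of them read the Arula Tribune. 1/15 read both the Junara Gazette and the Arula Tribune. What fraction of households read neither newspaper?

14/45

P(union) = 11/30 + 7/18 − 1/15 = 31/45
P(none) = 1 − 31/45 = 14/45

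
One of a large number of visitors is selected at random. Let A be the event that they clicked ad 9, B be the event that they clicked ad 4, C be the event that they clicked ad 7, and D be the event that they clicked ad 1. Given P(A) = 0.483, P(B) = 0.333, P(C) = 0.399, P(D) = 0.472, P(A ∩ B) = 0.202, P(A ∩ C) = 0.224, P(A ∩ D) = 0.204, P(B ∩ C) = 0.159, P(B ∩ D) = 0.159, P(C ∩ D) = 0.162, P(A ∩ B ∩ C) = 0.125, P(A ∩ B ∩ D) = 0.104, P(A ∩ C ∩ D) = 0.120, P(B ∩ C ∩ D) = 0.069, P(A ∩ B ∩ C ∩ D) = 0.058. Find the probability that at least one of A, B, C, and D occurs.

By inclusion–exclusion:
P(A ∪ B ∪ C ∪ D) = 0.483 + 0.333 + 0.399 + 0.472 − 0.202 − 0.224 − 0.204 − 0.159 − 0.159 − 0.162 + 0.125 + 0.104 + 0.120 + 0.069 − 0.058 = 0.937

0.937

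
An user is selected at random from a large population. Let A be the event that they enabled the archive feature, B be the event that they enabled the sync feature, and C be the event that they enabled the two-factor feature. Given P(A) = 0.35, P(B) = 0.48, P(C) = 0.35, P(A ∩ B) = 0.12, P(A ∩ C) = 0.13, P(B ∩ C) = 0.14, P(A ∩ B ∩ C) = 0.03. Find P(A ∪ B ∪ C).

Apply inclusion-exclusion:
P(A ∪ B ∪ C) = 0.35 + 0.48 + 0.35 − 0.12 − 0.13 − 0.14 + 0.03 = 0.82

0.82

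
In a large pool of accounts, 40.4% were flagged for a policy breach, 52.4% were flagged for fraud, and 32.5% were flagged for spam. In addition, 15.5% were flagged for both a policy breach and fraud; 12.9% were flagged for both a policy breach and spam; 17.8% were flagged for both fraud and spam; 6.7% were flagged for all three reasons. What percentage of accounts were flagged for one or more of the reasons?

85.8%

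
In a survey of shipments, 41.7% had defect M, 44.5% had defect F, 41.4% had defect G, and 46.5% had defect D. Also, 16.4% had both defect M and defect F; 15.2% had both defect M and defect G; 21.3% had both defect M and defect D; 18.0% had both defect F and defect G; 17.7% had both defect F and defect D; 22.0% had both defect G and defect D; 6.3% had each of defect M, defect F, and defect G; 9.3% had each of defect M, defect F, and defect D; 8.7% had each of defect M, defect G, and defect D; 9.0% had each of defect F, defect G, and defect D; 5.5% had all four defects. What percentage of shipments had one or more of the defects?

91.3%

P(at least one) = 41.7 + 44.5 + 41.4 + 46.5 − 16.4 − 15.2 − 21.3 − 18.0 − 17.7 − 22.0 + 6.3 + 9.3 + 8.7 + 9.0 − 5.5 = 91.3%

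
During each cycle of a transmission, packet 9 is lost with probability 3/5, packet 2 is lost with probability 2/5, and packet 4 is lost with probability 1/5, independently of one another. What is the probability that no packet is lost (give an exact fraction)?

24/125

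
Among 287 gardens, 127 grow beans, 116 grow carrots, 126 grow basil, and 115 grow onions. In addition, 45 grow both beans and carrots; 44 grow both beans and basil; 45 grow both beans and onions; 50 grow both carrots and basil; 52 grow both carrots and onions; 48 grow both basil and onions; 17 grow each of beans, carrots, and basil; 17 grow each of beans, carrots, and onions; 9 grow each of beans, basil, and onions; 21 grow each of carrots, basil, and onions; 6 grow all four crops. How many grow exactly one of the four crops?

Using the inclusion–exclusion count for exactly one event:
N(exactly one) = 127 + 116 + 126 + 115 − 2·45 − 2·44 − 2·45 − 2·50 − 2·52 − 2·48 + 3·17 + 3·17 + 3·9 + 3·21 − 4·6 = 84

84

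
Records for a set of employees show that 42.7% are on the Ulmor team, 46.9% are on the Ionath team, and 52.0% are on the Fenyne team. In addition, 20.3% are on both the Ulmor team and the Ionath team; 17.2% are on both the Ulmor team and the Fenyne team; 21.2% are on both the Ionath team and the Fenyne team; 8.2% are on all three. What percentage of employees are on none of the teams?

P(union) = 42.7 + 46.9 + 52.0 − 20.3 − 17.2 − 21.2 + 8.2 = 91.1%
P(none) = 100% − 91.1% = 8.9%

8.9%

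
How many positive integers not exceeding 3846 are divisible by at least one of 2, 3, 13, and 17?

2732

Apply inclusion-exclusion:
1923 + 1282 + 295 + 226 − 641 − 147 − 113 − 98 − 75 − 17 + 49 + 37 + 8 + 5 − 2 = 2732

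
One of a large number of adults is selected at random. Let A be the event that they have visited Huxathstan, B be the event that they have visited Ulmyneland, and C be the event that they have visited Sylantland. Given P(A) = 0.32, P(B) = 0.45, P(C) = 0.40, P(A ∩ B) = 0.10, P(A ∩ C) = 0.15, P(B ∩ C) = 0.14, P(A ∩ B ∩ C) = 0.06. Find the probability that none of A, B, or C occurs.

Inclusion–exclusion gives
P(A ∪ B ∪ C) = 0.32 + 0.45 + 0.40 − 0.10 − 0.15 − 0.14 + 0.06 = 0.84
P(none) = 1 − 0.84 = 0.16

0.16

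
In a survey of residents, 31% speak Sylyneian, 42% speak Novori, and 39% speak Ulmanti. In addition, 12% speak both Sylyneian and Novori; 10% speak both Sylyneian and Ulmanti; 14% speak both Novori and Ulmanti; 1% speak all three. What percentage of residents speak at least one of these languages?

77%

Apply inclusion-exclusion:
P(at least one) = 31 + 42 + 39 − 12 − 10 − 14 + 1 = 77%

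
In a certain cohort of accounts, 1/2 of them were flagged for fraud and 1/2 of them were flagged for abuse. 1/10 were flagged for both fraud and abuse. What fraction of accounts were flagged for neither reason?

P(union) = 1/2 + 1/2 − 1/10 = 9/10
P(none) = 1 − 9/10 = 1/10

1/10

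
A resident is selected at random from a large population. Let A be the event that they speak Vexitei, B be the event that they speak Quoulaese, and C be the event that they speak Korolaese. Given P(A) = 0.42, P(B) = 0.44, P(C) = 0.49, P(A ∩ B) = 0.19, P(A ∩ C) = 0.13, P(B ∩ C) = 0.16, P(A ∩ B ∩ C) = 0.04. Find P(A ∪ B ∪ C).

0.91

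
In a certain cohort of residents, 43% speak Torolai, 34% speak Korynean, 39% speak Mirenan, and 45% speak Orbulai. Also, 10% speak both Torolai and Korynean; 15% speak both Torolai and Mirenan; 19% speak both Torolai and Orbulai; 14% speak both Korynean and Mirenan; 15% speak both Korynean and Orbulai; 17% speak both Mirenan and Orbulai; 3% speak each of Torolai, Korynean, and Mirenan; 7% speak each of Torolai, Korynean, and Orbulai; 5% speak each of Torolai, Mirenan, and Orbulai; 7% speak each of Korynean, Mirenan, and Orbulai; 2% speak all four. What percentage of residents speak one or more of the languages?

Apply inclusion-exclusion:
P(at least one) = 43 + 34 + 39 + 45 − 10 − 15 − 19 − 14 − 15 − 17 + 3 + 7 + 5 + 7 − 2 = 91%

91%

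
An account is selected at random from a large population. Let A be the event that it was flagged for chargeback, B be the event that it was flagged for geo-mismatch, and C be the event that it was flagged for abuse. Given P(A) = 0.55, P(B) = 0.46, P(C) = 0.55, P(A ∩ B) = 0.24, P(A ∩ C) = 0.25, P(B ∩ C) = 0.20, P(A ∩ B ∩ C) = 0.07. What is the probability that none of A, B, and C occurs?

0.06

By inclusion-exclusion,
P(A ∪ B ∪ C) = 0.55 + 0.46 + 0.55 − 0.24 − 0.25 − 0.20 + 0.07 = 0.94
P(none) = 1 − 0.94 = 0.06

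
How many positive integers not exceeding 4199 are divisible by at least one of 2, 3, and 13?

By inclusion-exclusion,
2099 + 1399 + 323 − 699 − 161 − 107 + 53 = 2907

2907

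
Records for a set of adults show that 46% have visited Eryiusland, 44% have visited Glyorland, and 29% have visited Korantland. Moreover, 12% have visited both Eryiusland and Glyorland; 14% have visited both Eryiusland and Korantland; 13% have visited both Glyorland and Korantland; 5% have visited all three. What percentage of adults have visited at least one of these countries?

P(at least one) = 46 + 44 + 29 − 12 − 14 − 13 + 5 = 85%

85%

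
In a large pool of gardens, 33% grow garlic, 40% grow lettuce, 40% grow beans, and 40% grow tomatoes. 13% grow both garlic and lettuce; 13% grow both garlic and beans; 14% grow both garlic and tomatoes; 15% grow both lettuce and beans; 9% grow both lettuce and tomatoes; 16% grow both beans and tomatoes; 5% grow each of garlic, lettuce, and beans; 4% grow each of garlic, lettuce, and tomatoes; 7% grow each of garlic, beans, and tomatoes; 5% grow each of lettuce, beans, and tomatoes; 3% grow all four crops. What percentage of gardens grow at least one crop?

Using inclusion–exclusion:
P(at least one) = 33 + 40 + 40 + 40 − 13 − 13 − 14 − 15 − 9 − 16 + 5 + 4 + 7 + 5 − 3 = 91%

91%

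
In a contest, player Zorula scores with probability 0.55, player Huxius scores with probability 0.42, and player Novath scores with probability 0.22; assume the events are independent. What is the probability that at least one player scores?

0.79642

P(none) = (1 − 0.55) × (1 − 0.42) × (1 − 0.22) = 0.45 × 0.58 × 0.78 = 0.20358
P(at least one) = 1 − 0.20358 = 0.79642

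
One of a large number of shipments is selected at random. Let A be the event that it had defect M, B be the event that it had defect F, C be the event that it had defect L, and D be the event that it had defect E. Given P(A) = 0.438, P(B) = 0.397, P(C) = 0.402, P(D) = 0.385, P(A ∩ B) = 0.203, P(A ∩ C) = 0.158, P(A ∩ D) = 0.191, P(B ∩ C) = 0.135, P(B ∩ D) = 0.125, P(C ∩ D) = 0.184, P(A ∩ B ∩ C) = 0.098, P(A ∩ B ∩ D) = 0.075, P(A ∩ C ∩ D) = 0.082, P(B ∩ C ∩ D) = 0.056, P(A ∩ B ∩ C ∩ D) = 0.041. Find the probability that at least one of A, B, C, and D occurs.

P(A ∪ B ∪ C ∪ D) = 0.438 + 0.397 + 0.402 + 0.385 − 0.203 − 0.158 − 0.191 − 0.135 − 0.125 − 0.184 + 0.098 + 0.075 + 0.082 + 0.056 − 0.041 = 0.896

0.896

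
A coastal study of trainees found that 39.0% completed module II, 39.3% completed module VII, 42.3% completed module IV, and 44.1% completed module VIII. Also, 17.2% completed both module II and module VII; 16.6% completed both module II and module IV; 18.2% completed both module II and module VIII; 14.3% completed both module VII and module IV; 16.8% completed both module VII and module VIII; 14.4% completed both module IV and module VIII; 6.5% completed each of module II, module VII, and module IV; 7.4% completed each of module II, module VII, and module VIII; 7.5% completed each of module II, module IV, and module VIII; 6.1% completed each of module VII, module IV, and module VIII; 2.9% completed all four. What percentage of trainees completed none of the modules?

P(≥1) = 39.0 + 39.3 + 42.3 + 44.1 − 17.2 − 16.6 − 18.2 − 14.3 − 16.8 − 14.4 + 6.5 + 7.4 + 7.5 + 6.1 − 2.9 = 91.8%
P(none) = 100% − 91.8% = 8.2%

8.2%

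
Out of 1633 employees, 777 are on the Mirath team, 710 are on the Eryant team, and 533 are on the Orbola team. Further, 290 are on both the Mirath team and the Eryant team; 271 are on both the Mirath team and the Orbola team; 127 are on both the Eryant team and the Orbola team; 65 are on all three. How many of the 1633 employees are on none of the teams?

|at least one| = 777 + 710 + 533 − 290 − 271 − 127 + 65 = 1397
None: 1633 − 1397 = 236

236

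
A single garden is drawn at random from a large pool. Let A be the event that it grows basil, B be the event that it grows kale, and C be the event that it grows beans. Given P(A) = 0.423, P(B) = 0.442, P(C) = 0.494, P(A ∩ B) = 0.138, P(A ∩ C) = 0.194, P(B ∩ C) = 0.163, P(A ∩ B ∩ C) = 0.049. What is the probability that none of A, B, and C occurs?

0.087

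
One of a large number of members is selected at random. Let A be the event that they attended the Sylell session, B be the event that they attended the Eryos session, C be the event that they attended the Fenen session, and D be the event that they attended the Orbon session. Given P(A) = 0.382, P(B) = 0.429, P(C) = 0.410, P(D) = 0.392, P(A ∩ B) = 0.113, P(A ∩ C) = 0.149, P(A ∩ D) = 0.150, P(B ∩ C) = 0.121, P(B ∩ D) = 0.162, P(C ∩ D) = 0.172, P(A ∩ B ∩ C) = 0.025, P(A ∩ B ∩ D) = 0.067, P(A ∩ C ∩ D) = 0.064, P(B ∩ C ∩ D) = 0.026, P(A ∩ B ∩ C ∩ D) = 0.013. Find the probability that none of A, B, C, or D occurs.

0.085

Apply inclusion-exclusion:
P(A ∪ B ∪ C ∪ D) = 0.382 + 0.429 + 0.410 + 0.392 − 0.113 − 0.149 − 0.150 − 0.121 − 0.162 − 0.172 + 0.025 + 0.067 + 0.064 + 0.026 − 0.013 = 0.915
P(none) = 1 − 0.915 = 0.085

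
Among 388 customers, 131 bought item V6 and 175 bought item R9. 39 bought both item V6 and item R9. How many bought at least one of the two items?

267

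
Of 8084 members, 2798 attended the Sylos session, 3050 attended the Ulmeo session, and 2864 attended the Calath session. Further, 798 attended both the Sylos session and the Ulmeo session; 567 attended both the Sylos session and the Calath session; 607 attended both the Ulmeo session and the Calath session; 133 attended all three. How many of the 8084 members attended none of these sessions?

1211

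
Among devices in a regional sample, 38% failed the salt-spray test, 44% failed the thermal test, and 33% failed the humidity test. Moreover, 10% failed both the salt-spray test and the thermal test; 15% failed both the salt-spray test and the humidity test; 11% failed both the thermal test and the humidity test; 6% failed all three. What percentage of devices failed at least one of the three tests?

Apply inclusion-exclusion:
P(≥1) = 38 + 44 + 33 − 10 − 15 − 11 + 6 = 85%

85%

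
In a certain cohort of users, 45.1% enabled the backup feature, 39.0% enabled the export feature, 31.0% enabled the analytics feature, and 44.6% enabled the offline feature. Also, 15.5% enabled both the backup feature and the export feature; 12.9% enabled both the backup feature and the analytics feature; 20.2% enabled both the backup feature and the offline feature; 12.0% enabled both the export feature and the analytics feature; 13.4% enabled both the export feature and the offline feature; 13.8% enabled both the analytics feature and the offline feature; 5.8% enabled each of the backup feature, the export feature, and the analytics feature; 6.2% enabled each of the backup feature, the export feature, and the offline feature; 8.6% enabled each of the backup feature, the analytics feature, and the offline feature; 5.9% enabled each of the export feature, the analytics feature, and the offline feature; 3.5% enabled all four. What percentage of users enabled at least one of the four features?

P(at least one) = 45.1 + 39.0 + 31.0 + 44.6 − 15.5 − 12.9 − 20.2 − 12.0 − 13.4 − 13.8 + 5.8 + 6.2 + 8.6 + 5.9 − 3.5 = 94.9%

94.9%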